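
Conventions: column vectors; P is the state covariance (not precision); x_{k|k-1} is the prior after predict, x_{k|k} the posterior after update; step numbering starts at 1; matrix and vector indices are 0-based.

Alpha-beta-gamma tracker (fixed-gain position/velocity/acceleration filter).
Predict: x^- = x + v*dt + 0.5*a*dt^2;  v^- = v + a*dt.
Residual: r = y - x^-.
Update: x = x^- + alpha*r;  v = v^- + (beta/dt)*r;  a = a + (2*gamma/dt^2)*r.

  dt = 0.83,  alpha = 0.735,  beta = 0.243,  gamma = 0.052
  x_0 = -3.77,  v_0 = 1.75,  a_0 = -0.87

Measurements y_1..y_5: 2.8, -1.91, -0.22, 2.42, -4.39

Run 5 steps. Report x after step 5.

step 1: x_pred=-2.6172  r=5.4172  x^+=1.3644  v^+=2.6139  a^+=-0.0522
step 2: x_pred=3.5160  r=-5.4260  x^+=-0.4721  v^+=0.9820  a^+=-0.8713
step 3: x_pred=0.0428  r=-0.2628  x^+=-0.1504  v^+=0.1818  a^+=-0.9110
step 4: x_pred=-0.3132  r=2.7332  x^+=1.6957  v^+=0.2259  a^+=-0.4984
step 5: x_pred=1.7115  r=-6.1015  x^+=-2.7731  v^+=-1.9741  a^+=-1.4195

x_post = -2.7731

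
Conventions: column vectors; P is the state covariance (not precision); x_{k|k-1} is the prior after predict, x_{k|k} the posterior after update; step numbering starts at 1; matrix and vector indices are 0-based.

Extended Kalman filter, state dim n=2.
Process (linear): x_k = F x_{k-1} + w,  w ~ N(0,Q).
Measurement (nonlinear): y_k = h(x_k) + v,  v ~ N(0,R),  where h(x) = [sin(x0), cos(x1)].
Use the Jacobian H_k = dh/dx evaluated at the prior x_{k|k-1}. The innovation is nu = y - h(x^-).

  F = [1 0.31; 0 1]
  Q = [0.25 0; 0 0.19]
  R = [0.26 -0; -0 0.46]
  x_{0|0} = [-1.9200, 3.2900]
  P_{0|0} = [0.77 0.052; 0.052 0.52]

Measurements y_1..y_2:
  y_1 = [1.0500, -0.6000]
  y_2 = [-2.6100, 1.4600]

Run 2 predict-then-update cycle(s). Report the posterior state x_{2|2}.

step 1: x^-=[-0.9001, 3.2900]  P^-=[1.1022 0.2132; 0.2132 0.7100]  H_jac=[0.6215 0.0000; 0.0000 0.1479]  S=[0.6858 0.0196; 0.0196 0.4755]  K=[0.9982 0.0252; 0.1871 0.2131]  nu=[1.8334, 0.3890]  x^+=[0.9398, 3.7160]  P^+=[0.4176 0.0783; 0.0783 0.6628]
step 2: x^-=[2.0918, 3.7160]  P^-=[0.7798 0.2838; 0.2838 0.8528]  H_jac=[-0.4977 0.0000; 0.0000 0.5433]  S=[0.4532 -0.0767; -0.0767 0.7118]  K=[-0.8350 0.1266; -0.2052 0.6289]  nu=[-3.4773, 2.2995]  x^+=[5.2865, 5.8756]  P^+=[0.4362 0.1072; 0.1072 0.5325]

x_post = [5.2865, 5.8756]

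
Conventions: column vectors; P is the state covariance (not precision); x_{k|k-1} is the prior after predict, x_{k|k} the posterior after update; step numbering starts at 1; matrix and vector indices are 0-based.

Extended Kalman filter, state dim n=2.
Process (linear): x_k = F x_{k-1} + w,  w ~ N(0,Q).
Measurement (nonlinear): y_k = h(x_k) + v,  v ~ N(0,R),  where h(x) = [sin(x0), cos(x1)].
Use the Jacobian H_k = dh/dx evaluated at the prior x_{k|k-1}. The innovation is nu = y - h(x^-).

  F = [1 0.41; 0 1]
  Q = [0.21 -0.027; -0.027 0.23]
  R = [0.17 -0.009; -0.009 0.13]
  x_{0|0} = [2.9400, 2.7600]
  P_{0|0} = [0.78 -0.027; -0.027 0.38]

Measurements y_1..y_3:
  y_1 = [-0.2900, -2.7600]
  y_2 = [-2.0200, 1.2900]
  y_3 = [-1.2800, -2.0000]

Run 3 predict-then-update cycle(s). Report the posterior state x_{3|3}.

x_post = [5.3478, 3.3656]

step 1: x^-=[4.0716, 2.7600]  P^-=[1.0317 0.1018; 0.1018 0.6100]  H_jac=[-0.5978 0.0000; 0.0000 -0.3724]  S=[0.5387 0.0137; 0.0137 0.2146]  K=[-1.1423 -0.1039; -0.0863 -1.0531]  nu=[0.5116, -1.8319]  x^+=[3.6776, 4.6450]  P^+=[0.3233 0.0087; 0.0087 0.3655]
step 2: x^-=[5.5820, 4.6450]  P^-=[0.6018 0.1315; 0.1315 0.5955]  H_jac=[0.7641 0.0000; 0.0000 0.9977]  S=[0.5214 0.0913; 0.0913 0.7228]  K=[0.8694 0.0718; 0.0500 0.8157]  nu=[-1.3749, 1.3573]  x^+=[4.4841, 5.6835]  P^+=[0.1926 0.0015; 0.0015 0.1058]
step 3: x^-=[6.8143, 5.6835]  P^-=[0.4216 0.0179; 0.0179 0.3358]  H_jac=[0.8622 0.0000; 0.0000 0.5644]  S=[0.4835 -0.0003; -0.0003 0.2370]  K=[0.7520 0.0435; 0.0324 0.7999]  nu=[-1.7865, -2.8255]  x^+=[5.3478, 3.3656]  P^+=[0.1478 -0.0020; -0.0020 0.1837]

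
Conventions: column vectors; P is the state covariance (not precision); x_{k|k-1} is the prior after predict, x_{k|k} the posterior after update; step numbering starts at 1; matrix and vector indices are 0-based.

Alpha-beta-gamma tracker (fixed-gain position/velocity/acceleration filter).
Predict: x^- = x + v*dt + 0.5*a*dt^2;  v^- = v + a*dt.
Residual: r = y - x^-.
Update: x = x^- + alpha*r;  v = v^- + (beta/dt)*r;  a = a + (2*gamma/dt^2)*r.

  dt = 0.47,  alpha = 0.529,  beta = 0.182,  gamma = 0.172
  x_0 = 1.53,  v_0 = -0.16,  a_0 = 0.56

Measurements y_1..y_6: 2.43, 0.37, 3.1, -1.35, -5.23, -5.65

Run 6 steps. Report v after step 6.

step 1: x_pred=1.5167  r=0.9133  x^+=1.9998  v^+=0.4569  a^+=1.9823
step 2: x_pred=2.4335  r=-2.0635  x^+=1.3419  v^+=0.5895  a^+=-1.2311
step 3: x_pred=1.4830  r=1.6170  x^+=2.3384  v^+=0.6371  a^+=1.2870
step 4: x_pred=2.7800  r=-4.1300  x^+=0.5952  v^+=-0.3573  a^+=-5.1444
step 5: x_pred=-0.1409  r=-5.0891  x^+=-2.8330  v^+=-4.7459  a^+=-13.0695
step 6: x_pred=-6.5071  r=0.8571  x^+=-6.0537  v^+=-10.5566  a^+=-11.7347

v_post = -10.5566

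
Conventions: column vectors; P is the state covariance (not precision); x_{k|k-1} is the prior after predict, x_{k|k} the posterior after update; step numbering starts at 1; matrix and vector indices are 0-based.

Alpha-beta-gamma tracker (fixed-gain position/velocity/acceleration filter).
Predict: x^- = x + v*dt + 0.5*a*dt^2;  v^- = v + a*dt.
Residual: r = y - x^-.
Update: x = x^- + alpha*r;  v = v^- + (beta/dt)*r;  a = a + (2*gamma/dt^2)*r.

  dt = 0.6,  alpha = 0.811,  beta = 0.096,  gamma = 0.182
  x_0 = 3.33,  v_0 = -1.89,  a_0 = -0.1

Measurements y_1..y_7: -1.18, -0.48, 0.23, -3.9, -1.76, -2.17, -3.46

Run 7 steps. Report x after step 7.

step 1: x_pred=2.1780  r=-3.3580  x^+=-0.5453  v^+=-2.4873  a^+=-3.4953
step 2: x_pred=-2.6669  r=2.1869  x^+=-0.8933  v^+=-4.2346  a^+=-1.2842
step 3: x_pred=-3.6652  r=3.8952  x^+=-0.5062  v^+=-4.3818  a^+=2.6543
step 4: x_pred=-2.6575  r=-1.2425  x^+=-3.6652  v^+=-2.9880  a^+=1.3980
step 5: x_pred=-5.2063  r=3.4463  x^+=-2.4114  v^+=-1.5978  a^+=4.8827
step 6: x_pred=-2.4911  r=0.3211  x^+=-2.2307  v^+=1.3832  a^+=5.2074
step 7: x_pred=-0.4634  r=-2.9966  x^+=-2.8937  v^+=4.0282  a^+=2.1775

x_post = -2.8937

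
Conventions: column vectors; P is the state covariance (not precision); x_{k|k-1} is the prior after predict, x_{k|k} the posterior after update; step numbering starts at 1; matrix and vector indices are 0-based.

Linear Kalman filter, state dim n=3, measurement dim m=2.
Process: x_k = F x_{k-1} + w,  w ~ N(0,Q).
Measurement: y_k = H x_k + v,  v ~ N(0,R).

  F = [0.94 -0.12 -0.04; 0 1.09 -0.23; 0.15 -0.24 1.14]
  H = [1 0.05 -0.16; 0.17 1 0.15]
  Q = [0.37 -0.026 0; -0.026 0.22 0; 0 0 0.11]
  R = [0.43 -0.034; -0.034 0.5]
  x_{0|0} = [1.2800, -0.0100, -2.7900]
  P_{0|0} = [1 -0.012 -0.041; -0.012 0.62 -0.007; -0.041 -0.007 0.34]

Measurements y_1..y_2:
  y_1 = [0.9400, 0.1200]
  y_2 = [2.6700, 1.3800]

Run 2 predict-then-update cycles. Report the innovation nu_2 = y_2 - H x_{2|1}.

step 1: x^-=[1.3160, 0.6308, -2.9862]  P^-=[1.2688 -0.1073 0.1035; -0.1073 0.9781 -0.2610; 0.1035 -0.2610 0.6007]  S=[1.6770 0.1605; 0.1605 1.4188]  K=[0.7432 0.0033; -0.0728 0.6572; 0.0070 -0.1088]  nu=[-0.8853, -0.2866]  x^+=[0.6571, 0.5069, -2.9612]  P^+=[0.3417 -0.0979 0.1082; -0.0979 0.3718 -0.1607; 0.1082 -0.1607 0.5841]
step 2: x^-=[0.6753, 1.2336, -3.3989]  P^-=[0.6906 -0.1904 0.1919; -0.1904 0.7732 -0.4787; 0.1919 -0.4787 1.0302]  S=[1.0761 0.0018; 0.0018 1.1178]  K=[0.6044 -0.0406; -0.0709 0.5987; 0.0033 -0.2608]  nu=[1.3892, 0.5414]  x^+=[1.4930, 1.4593, -3.5355]  P^+=[0.2957 -0.1178 0.1782; -0.1178 0.3674 -0.3039; 0.1782 -0.3039 0.9541]

innov = [1.3892, 0.5414]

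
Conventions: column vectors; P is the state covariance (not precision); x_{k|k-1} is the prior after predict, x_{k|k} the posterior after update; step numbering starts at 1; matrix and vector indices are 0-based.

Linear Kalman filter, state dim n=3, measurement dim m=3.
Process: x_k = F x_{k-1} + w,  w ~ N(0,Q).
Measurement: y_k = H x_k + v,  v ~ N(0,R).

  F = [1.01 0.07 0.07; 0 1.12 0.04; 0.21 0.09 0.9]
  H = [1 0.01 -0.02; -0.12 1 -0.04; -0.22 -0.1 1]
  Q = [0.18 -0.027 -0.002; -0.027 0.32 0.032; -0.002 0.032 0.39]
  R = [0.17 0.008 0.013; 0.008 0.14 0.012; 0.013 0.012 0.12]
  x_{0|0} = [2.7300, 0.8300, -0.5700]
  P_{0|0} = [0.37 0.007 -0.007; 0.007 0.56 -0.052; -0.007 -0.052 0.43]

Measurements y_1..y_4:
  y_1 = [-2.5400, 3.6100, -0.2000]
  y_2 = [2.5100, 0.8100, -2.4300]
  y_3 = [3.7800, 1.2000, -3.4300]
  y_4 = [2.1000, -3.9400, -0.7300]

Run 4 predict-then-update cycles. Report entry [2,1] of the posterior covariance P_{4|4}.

P_post[2,1] = 0.0266

step 1: x^-=[2.7755, 0.9068, 0.1350]  P^-=[0.5618 0.0215 0.0978; 0.0215 1.0185 0.0529; 0.0978 0.0529 0.7483]  S=[0.7287 -0.0319 -0.0299; -0.0319 1.1593 -0.0672; -0.0299 -0.0672 0.8531]  K=[0.7673 -0.0223 -0.0076; 0.0808 0.8772 0.0090; 0.1523 0.0635 0.8562]  nu=[-5.3219, 3.0417, 0.3663]  x^+=[-1.3785, 3.1482, -0.1689]  P^+=[0.1307 0.0202 0.0396; 0.0202 0.1272 0.0298; 0.0396 0.0298 0.1172]
step 2: x^-=[-1.1837, 3.5192, -0.1581]  P^-=[0.3233 0.0102 0.0747; 0.0102 0.4824 0.0843; 0.0747 0.0843 0.5123]  S=[0.4908 -0.0199 0.0061; -0.0199 0.6194 0.0260; 0.0061 0.0260 0.6035]  K=[0.6548 -0.0299 -0.0012; 0.0582 0.7723 0.0221; 0.1254 0.0588 0.8039]  nu=[3.6553, -2.8576, -2.1804]  x^+=[1.2978, 1.4767, -1.6206]  P^+=[0.1116 0.0158 0.0341; 0.0158 0.1118 0.0273; 0.0341 0.0273 0.1090]
step 3: x^-=[1.3007, 1.5891, -1.0531]  P^-=[0.3022 0.0035 0.0643; 0.0035 0.4629 0.0789; 0.0643 0.0789 0.5021]  S=[0.4699 -0.0237 0.0012; -0.0237 0.6015 0.0249; 0.0012 0.0249 0.5974]  K=[0.6388 -0.0333 -0.0041; 0.0526 0.7648 0.0212; 0.1180 0.0564 0.8009]  nu=[2.4423, -0.2751, -1.9318]  x^+=[2.8779, 1.4661, -2.3277]  P^+=[0.1088 0.0148 0.0328; 0.0148 0.1106 0.0267; 0.0328 0.0267 0.1082]
step 4: x^-=[2.8464, 1.5489, -1.3586]  P^-=[0.2990 0.0022 0.0623; 0.0022 0.4613 0.0778; 0.0623 0.0778 0.5006]  S=[0.4668 -0.0246 0.0000; -0.0246 0.6002 0.0245; 0.0000 0.0245 0.5968]  K=[0.6362 -0.0340 -0.0048; 0.0515 0.7641 0.0209; 0.1166 0.0559 0.8005]  nu=[-0.7891, -5.2017, 1.4097]  x^+=[2.5145, -2.4370, -0.6132]  P^+=[0.1083 0.0146 0.0326; 0.0146 0.1105 0.0266; 0.0326 0.0266 0.1081]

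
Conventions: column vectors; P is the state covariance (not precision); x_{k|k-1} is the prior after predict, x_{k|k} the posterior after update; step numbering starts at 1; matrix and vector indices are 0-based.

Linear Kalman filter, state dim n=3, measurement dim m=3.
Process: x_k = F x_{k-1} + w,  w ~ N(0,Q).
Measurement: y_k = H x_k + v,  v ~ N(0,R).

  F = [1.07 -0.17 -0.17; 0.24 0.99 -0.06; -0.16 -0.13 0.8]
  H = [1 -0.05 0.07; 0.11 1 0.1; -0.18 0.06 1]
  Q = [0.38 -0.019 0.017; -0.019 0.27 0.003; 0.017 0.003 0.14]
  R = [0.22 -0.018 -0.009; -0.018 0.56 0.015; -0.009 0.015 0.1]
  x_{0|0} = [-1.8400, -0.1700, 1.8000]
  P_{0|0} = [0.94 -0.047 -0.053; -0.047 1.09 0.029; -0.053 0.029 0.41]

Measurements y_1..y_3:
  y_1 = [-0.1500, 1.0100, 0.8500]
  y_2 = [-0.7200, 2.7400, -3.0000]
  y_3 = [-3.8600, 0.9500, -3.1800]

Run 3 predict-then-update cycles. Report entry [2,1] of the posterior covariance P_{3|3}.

step 1: x^-=[-2.2459, -0.7179, 1.7565]  P^-=[1.5376 -0.0038 -0.2205; -0.0038 1.3697 -0.1716; -0.2205 -0.1716 0.4505]  S=[1.7340 0.0472 -0.4684; 0.0472 1.9128 -0.0805; -0.4684 -0.0805 0.6641]  K=[0.8350 0.0478 -0.1543; -0.0998 0.7043 -0.1187; 0.1123 -0.0481 0.7960]  nu=[1.9371, 1.7993, -1.2677]  x^+=[-0.3468, 0.5065, 0.8784]  P^+=[0.1828 -0.0118 0.0114; -0.0118 0.3984 -0.0264; 0.0114 -0.0264 0.0815]
step 2: x^-=[-0.6065, 0.3655, 0.6924]  P^-=[0.6018 -0.0473 -0.0022; -0.0473 0.6685 -0.0758; -0.0022 -0.0758 0.2057]  S=[0.8295 -0.0360 -0.1069; -0.0360 1.2122 -0.0045; -0.1069 -0.0045 0.3203]  K=[0.7150 0.0362 -0.1148; -0.0944 0.5377 -0.1088; 0.1030 -0.0403 0.6630]  nu=[-0.1437, 2.3719, -3.8235]  x^+=[-0.1845, 2.0707, -1.9527]  P^+=[0.1562 -0.0127 0.0115; -0.0127 0.3048 -0.0225; 0.0115 -0.0225 0.0682]
step 3: x^-=[-0.2174, 2.1228, -1.8019]  P^-=[0.5688 -0.0400 0.0019; -0.0400 0.5743 -0.0588; 0.0019 -0.0588 0.1940]  S=[0.7958 -0.0262 -0.0977; -0.0262 1.1226 0.0055; -0.0977 0.0055 0.3076]  K=[0.7049 0.0373 -0.1112; -0.0864 0.5009 -0.0922; 0.1019 -0.0358 0.6511]  nu=[-3.4103, -0.9687, -1.5446]  x^+=[-2.4858, 2.0746, -3.1204]  P^+=[0.1540 -0.0116 0.0115; -0.0116 0.2839 -0.0201; 0.0115 -0.0201 0.0669]

P_post[2,1] = -0.0201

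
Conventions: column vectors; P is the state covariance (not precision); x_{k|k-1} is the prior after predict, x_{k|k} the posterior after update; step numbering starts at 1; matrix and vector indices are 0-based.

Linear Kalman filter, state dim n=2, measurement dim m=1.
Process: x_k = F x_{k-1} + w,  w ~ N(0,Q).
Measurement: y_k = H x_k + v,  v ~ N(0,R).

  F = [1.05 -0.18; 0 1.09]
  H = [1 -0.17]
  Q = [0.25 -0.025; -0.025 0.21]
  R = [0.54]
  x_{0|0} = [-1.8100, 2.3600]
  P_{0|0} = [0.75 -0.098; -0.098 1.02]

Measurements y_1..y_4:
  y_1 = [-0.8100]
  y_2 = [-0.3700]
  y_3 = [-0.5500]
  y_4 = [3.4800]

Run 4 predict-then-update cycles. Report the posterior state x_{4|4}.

x_post = [1.4007, -0.9583]

step 1: x^-=[-2.3253, 2.5724]  P^-=[1.1470 -0.3373; -0.3373 1.4219]  S=[1.8427]  K=[0.6535; -0.3142]  nu=[1.9526]  x^+=[-1.0492, 1.9589]  P^+=[0.3599 0.0411; 0.0411 1.2399]
step 2: x^-=[-1.4542, 2.1352]  P^-=[0.6714 -0.2212; -0.2212 1.6832]  S=[1.3353]  K=[0.5310; -0.3800]  nu=[1.4472]  x^+=[-0.6858, 1.5853]  P^+=[0.2949 0.0482; 0.0482 1.4904]
step 3: x^-=[-1.0054, 1.7280]  P^-=[0.6052 -0.2623; -0.2623 1.9807]  S=[1.2916]  K=[0.5031; -0.4637]  nu=[0.7492]  x^+=[-0.6285, 1.3805]  P^+=[0.2783 0.0391; 0.0391 1.7030]
step 4: x^-=[-0.9084, 1.5048]  P^-=[0.5972 -0.3144; -0.3144 2.2333]  S=[1.3087]  K=[0.4972; -0.5303]  nu=[4.6442]  x^+=[1.4007, -0.9583]  P^+=[0.2737 0.0307; 0.0307 1.8652]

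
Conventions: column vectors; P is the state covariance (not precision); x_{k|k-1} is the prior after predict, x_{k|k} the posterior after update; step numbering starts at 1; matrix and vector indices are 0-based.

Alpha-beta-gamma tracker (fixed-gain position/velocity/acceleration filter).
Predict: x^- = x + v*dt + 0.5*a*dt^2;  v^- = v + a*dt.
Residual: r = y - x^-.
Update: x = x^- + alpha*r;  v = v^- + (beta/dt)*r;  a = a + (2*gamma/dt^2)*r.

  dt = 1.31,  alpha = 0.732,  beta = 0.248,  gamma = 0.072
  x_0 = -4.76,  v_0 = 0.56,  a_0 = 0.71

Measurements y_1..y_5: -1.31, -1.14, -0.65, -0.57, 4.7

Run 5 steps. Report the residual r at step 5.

step 1: x_pred=-3.4172  r=2.1072  x^+=-1.8747  v^+=1.8890  a^+=0.8868
step 2: x_pred=1.3608  r=-2.5008  x^+=-0.4698  v^+=2.5773  a^+=0.6770
step 3: x_pred=3.4874  r=-4.1374  x^+=0.4588  v^+=2.6809  a^+=0.3298
step 4: x_pred=4.2538  r=-4.8238  x^+=0.7228  v^+=2.1997  a^+=-0.0750
step 5: x_pred=3.5401  r=1.1599  x^+=4.3891  v^+=2.3211  a^+=0.0224

resid = 1.1599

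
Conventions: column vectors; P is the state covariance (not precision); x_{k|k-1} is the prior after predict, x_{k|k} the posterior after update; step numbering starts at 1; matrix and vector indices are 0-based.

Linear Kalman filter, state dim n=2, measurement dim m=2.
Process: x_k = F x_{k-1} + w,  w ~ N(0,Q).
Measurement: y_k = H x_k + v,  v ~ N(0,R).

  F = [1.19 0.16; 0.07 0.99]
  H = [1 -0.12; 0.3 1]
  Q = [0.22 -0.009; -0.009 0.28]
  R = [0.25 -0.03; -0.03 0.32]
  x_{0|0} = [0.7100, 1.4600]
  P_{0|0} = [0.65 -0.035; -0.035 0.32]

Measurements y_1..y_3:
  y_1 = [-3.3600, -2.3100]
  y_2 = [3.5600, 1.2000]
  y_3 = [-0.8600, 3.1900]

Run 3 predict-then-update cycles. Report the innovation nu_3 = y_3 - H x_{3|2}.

step 1: x^-=[1.0785, 1.4951]  P^-=[1.1353 0.0542; 0.0542 0.5920]  S=[1.3808 0.2918; 0.2918 1.0467]  K=[0.7840 0.1586; -0.1434 0.6211]  nu=[-4.2591, -4.1287]  x^+=[-2.9154, -0.4583]  P^+=[0.1877 -0.0291; -0.0291 0.2118]
step 2: x^-=[-3.5426, -0.6578]  P^-=[0.4802 0.0056; 0.0056 0.4845]  S=[0.7358 0.0613; 0.0613 0.8510]  K=[0.6409 0.1297; -0.1197 0.5799]  nu=[7.0237, 2.9205]  x^+=[1.3374, 0.1949]  P^+=[0.1535 -0.0238; -0.0238 0.1963]
step 3: x^-=[1.6227, 0.2865]  P^-=[0.4333 0.0066; 0.0066 0.4698]  S=[0.6885 0.0500; 0.0500 0.8328]  K=[0.6190 0.1269; -0.1139 0.5734]  nu=[-2.4483, 2.4167]  x^+=[0.4138, 1.9511]  P^+=[0.1483 -0.0224; -0.0224 0.1936]

innov = [-2.4483, 2.4167]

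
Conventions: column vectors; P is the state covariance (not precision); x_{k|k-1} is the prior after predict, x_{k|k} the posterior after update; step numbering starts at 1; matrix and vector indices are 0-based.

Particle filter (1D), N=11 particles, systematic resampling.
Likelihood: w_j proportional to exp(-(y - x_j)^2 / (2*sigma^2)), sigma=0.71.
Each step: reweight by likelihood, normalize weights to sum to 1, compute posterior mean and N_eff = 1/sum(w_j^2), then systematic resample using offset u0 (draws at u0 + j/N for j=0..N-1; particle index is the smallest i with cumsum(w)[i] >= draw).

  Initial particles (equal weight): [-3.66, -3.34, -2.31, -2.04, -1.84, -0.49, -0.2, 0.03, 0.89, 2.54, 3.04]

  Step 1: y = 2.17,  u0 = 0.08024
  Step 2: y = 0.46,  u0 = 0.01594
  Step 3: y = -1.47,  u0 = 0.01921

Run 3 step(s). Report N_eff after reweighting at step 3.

N_eff = 10.0001

step 1: w=[0.0000, 0.0000, 0.0000, 0.0000, 0.0000, 0.0006, 0.0024, 0.0068, 0.1264, 0.5606, 0.3031]  mean=2.4573  Neff=2.3686  idx=[8, 9, 9, 9, 9, 9, 9, 10, 10, 10, 10]
step 2: w=[0.9048, 0.0149, 0.0149, 0.0149, 0.0149, 0.0149, 0.0149, 0.0015, 0.0015, 0.0015, 0.0015]  mean=1.0500  Neff=1.2194  idx=[0, 0, 0, 0, 0, 0, 0, 0, 0, 0, 2]
step 3: w=[0.1000, 0.1000, 0.1000, 0.1000, 0.1000, 0.1000, 0.1000, 0.1000, 0.1000, 0.1000, 0.0000]  mean=0.8900  Neff=10.0001  idx=[0, 1, 2, 2, 3, 4, 5, 6, 7, 8, 9]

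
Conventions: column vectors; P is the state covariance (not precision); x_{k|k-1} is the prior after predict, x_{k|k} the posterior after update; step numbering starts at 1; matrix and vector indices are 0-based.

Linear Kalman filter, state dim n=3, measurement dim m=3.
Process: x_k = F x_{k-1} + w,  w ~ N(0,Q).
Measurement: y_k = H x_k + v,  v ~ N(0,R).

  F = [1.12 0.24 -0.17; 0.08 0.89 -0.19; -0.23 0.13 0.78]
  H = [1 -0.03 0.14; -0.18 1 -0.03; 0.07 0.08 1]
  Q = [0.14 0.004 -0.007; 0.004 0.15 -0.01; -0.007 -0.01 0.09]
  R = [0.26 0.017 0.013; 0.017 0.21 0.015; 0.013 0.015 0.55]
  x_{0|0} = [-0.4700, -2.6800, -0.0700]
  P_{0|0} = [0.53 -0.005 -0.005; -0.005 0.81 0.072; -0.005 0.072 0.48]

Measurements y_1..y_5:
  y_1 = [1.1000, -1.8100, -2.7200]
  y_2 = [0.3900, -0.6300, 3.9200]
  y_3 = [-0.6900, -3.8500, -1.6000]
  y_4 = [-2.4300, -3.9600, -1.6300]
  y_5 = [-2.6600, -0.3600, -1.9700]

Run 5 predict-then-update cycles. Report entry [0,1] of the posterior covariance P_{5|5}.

P_post[0,1] = 0.0431

step 1: x^-=[-1.1577, -2.4095, -0.2949]  P^-=[0.8587 0.2219 -0.1750; 0.2219 0.7874 0.0515; -0.1750 0.0515 0.4405]  S=[1.0653 0.0770 -0.0275; 0.0770 0.9408 0.1495; -0.0275 0.1495 0.9859]  K=[0.7728 0.0268 -0.0810; 0.1371 0.7789 0.0176; -0.0976 0.0132 0.4338]  nu=[2.2267, 0.3823, -2.1513]  x^+=[0.7476, -1.8443, -1.4404]  P^+=[0.2094 0.0536 -0.0531; 0.0536 0.1760 0.0053; -0.0531 0.0053 0.2408]
step 2: x^-=[0.6396, -1.3080, -1.5352]  P^-=[0.4683 0.1336 -0.1301; 0.1336 0.3069 -0.0417; -0.1301 -0.0417 0.2675]  S=[0.6898 0.0580 -0.0377; 0.0580 0.4853 0.0152; -0.0377 0.0152 0.7983]  K=[0.6395 0.0357 -0.0790; 0.1230 0.5711 -0.0148; -0.1110 -0.0508 0.3152]  nu=[-0.0739, 0.7471, 5.5151]  x^+=[0.1833, -0.9720, 0.1732]  P^+=[0.1743 0.0470 -0.0506; 0.0470 0.1299 -0.0117; -0.0506 -0.0117 0.1756]
step 3: x^-=[-0.0574, -0.8833, -0.0334]  P^-=[0.4167 0.1146 -0.1150; 0.1146 0.2725 -0.0465; -0.1150 -0.0465 0.2212]  S=[0.6426 0.0479 -0.0338; 0.0479 0.4565 0.0058; -0.0338 0.0058 0.7528]  K=[0.6118 0.0310 -0.0746; 0.1139 0.5432 -0.0213; -0.1094 -0.0631 0.2738]  nu=[-0.6545, -2.9780, -1.4919]  x^+=[-0.4389, -2.5437, -0.1824]  P^+=[0.1667 0.0444 -0.0478; 0.0444 0.1232 -0.0150; -0.0478 -0.0150 0.1528]
step 4: x^-=[-1.0711, -2.2644, -0.3720]  P^-=[0.4038 0.1090 -0.1084; 0.1090 0.2670 -0.0452; -0.1084 -0.0452 0.2053]  S=[0.6316 0.0447 -0.0308; 0.0447 0.4526 0.0058; -0.0308 0.0058 0.7378]  K=[0.6047 0.0287 -0.0718; 0.1108 0.5390 -0.0216; -0.1069 -0.0631 0.2591]  nu=[-1.3748, -1.8996, -1.0018]  x^+=[-1.8850, -3.4188, -0.3647]  P^+=[0.1645 0.0435 -0.0462; 0.0435 0.1221 -0.0152; -0.0462 -0.0152 0.1446]
step 5: x^-=[-2.8697, -3.1243, -0.2953]  P^-=[0.3998 0.1071 -0.1055; 0.1071 0.2657 -0.0438; -0.1055 -0.0438 0.1997]  S=[0.6284 0.0436 -0.0291; 0.0436 0.4518 0.0067; -0.0291 0.0067 0.7327]  K=[0.6025 0.0277 -0.0705; 0.1097 0.5381 -0.0211; -0.1053 -0.0618 0.2540]  nu=[0.1573, 2.2389, -1.2238]  x^+=[-2.6266, -1.8764, -0.7612]  P^+=[0.1639 0.0431 -0.0454; 0.0431 0.1219 -0.0149; -0.0454 -0.0149 0.1418]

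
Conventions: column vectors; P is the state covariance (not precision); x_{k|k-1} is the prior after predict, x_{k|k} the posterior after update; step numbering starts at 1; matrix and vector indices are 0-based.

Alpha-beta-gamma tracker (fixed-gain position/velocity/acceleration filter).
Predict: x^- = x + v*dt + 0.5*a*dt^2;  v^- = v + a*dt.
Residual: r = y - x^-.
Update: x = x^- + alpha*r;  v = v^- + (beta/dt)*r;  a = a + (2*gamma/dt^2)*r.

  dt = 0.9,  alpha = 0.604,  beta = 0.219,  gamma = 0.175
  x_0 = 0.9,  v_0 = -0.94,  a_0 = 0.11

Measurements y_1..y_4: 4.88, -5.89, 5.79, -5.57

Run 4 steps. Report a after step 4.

step 1: x_pred=0.0986  r=4.7814  x^+=2.9865  v^+=0.3225  a^+=2.1761
step 2: x_pred=4.1581  r=-10.0481  x^+=-1.9110  v^+=-0.1641  a^+=-2.1657
step 3: x_pred=-2.9358  r=8.7258  x^+=2.3346  v^+=0.0100  a^+=1.6047
step 4: x_pred=2.9935  r=-8.5635  x^+=-2.1788  v^+=-0.6295  a^+=-2.0956

a_post = -2.0956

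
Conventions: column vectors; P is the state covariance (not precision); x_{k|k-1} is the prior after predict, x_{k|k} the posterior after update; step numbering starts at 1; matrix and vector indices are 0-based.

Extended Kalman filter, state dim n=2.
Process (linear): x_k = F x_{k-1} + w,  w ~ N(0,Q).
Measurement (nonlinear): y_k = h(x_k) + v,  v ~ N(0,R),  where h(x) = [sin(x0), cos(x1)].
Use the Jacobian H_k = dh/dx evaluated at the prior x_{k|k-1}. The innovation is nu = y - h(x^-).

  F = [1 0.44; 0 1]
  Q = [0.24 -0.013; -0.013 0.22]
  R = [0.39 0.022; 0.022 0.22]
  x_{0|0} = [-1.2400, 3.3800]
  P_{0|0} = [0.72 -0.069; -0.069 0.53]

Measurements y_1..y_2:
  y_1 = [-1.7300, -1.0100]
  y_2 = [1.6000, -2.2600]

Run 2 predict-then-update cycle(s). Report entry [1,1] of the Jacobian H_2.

H_jac[1,1] = 0.0511

step 1: x^-=[0.2472, 3.3800]  P^-=[1.0019 0.1512; 0.1512 0.7500]  H_jac=[0.9696 0.0000; 0.0000 0.2362]  S=[1.3319 0.0566; 0.0566 0.2618]  K=[0.7303 -0.0215; 0.0821 0.6587]  nu=[-1.9747, -0.0383]  x^+=[-1.1940, 3.1927]  P^+=[0.2932 0.0480; 0.0480 0.6213]
step 2: x^-=[0.2108, 3.1927]  P^-=[0.6957 0.3083; 0.3083 0.8413]  H_jac=[0.9779 0.0000; 0.0000 0.0511]  S=[1.0553 0.0374; 0.0374 0.2222]  K=[0.6460 -0.0378; 0.2805 0.1463]  nu=[1.3908, -1.2613]  x^+=[1.1570, 3.3984]  P^+=[0.2568 0.1152; 0.1152 0.7504]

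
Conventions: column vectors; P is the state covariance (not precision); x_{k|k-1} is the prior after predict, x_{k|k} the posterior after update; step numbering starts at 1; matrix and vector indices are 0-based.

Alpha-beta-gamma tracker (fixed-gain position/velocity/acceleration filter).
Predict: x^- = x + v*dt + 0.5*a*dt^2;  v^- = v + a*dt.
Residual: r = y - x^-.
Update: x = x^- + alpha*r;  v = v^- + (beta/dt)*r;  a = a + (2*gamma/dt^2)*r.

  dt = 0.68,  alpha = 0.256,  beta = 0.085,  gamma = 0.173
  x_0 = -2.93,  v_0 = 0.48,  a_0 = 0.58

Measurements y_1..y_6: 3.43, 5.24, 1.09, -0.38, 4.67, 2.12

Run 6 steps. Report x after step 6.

x_post = 9.1000

step 1: x_pred=-2.4695  r=5.8995  x^+=-0.9592  v^+=1.6118  a^+=4.9944
step 2: x_pred=1.2915  r=3.9485  x^+=2.3023  v^+=5.5016  a^+=7.9489
step 3: x_pred=7.8812  r=-6.7912  x^+=6.1427  v^+=10.0580  a^+=2.8673
step 4: x_pred=13.6450  r=-14.0250  x^+=10.0546  v^+=10.2546  a^+=-7.6272
step 5: x_pred=15.2643  r=-10.5943  x^+=12.5522  v^+=3.7438  a^+=-15.5546
step 6: x_pred=11.5017  r=-9.3817  x^+=9.1000  v^+=-8.0061  a^+=-22.5747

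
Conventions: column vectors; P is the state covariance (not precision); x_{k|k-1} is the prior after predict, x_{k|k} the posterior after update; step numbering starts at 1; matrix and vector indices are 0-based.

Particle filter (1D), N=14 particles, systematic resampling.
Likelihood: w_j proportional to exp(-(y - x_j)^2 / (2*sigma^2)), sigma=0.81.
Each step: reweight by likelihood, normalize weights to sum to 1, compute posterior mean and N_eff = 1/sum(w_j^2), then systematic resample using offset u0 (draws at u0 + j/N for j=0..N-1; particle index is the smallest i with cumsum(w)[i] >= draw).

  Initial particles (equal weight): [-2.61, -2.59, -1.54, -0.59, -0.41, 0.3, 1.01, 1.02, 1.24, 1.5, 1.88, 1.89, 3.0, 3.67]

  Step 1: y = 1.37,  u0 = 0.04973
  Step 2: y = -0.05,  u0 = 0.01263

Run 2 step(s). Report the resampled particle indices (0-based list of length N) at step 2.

step 1: w=[0.0000, 0.0000, 0.0003, 0.0087, 0.0146, 0.0681, 0.1476, 0.1484, 0.1609, 0.1609, 0.1336, 0.1326, 0.0215, 0.0029]  mean=1.3271  Neff=7.3315  idx=[5, 6, 6, 7, 7, 8, 8, 9, 9, 9, 10, 10, 11, 12]
step 2: w=[0.2388, 0.1114, 0.1114, 0.1096, 0.1096, 0.0738, 0.0738, 0.0420, 0.0420, 0.0420, 0.0153, 0.0153, 0.0149, 0.0002]  mean=0.9786  Neff=8.1496  idx=[0, 0, 0, 0, 1, 2, 2, 3, 4, 4, 5, 6, 7, 9]

resampled_idx = [0, 0, 0, 0, 1, 2, 2, 3, 4, 4, 5, 6, 7, 9]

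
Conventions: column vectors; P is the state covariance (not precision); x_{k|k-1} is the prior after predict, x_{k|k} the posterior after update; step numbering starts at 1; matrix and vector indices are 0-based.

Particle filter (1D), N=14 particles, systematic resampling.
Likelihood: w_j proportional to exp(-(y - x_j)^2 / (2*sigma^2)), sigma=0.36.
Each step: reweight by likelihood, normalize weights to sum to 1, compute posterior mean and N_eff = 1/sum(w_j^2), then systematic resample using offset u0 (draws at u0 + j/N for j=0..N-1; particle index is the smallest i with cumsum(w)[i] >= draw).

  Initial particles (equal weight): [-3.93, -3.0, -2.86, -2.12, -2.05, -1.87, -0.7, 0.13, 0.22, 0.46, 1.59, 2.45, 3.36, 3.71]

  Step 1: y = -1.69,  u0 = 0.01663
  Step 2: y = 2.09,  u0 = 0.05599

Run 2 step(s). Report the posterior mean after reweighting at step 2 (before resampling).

post_mean = -1.8705

step 1: w=[0.0000, 0.0007, 0.0025, 0.2440, 0.3020, 0.4394, 0.0114, 0.0000, 0.0000, 0.0000, 0.0000, 0.0000, 0.0000, 0.0000]  mean=-1.9753  Neff=2.9071  idx=[3, 3, 3, 3, 4, 4, 4, 4, 5, 5, 5, 5, 5, 5]
step 2: w=[0.0001, 0.0001, 0.0001, 0.0001, 0.0006, 0.0006, 0.0006, 0.0006, 0.1662, 0.1662, 0.1662, 0.1662, 0.1662, 0.1662]  mean=-1.8705  Neff=6.0319  idx=[8, 8, 9, 9, 10, 10, 10, 11, 11, 12, 12, 13, 13, 13]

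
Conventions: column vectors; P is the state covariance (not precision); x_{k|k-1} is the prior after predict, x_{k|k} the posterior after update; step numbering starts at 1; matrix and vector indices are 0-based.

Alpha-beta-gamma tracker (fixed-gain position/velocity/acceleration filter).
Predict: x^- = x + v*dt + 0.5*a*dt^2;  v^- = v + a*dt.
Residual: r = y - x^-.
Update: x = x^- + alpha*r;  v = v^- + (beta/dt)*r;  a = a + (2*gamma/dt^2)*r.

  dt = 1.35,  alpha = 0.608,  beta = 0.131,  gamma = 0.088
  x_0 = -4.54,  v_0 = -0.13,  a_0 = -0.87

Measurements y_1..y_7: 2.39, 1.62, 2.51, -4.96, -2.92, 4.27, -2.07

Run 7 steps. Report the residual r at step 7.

step 1: x_pred=-5.5083  r=7.8983  x^+=-0.7061  v^+=-0.5381  a^+=-0.1073
step 2: x_pred=-1.5303  r=3.1503  x^+=0.3851  v^+=-0.3772  a^+=0.1970
step 3: x_pred=0.0554  r=2.4546  x^+=1.5478  v^+=0.1269  a^+=0.4340
step 4: x_pred=2.1146  r=-7.0746  x^+=-2.1868  v^+=0.0263  a^+=-0.2492
step 5: x_pred=-2.3783  r=-0.5417  x^+=-2.7076  v^+=-0.3626  a^+=-0.3015
step 6: x_pred=-3.4720  r=7.7420  x^+=1.2351  v^+=-0.0184  a^+=0.4461
step 7: x_pred=1.6168  r=-3.6868  x^+=-0.6248  v^+=0.2261  a^+=0.0901

resid = -3.6868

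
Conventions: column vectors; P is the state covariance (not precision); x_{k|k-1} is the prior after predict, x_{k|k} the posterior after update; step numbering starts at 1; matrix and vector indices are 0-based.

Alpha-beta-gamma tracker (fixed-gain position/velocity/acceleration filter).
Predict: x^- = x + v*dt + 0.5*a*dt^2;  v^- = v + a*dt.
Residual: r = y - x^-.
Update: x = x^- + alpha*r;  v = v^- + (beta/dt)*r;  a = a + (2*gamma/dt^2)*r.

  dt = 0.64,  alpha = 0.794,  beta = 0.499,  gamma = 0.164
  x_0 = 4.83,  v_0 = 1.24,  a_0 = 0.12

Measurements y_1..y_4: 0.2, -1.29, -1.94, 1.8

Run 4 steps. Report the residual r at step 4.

step 1: x_pred=5.6482  r=-5.4482  x^+=1.3223  v^+=-2.9311  a^+=-4.2428
step 2: x_pred=-1.4225  r=0.1325  x^+=-1.3173  v^+=-5.5432  a^+=-4.1367
step 3: x_pred=-5.7121  r=3.7721  x^+=-2.7171  v^+=-5.2496  a^+=-1.1161
step 4: x_pred=-6.3054  r=8.1054  x^+=0.1303  v^+=0.3558  a^+=5.3746

resid = 8.1054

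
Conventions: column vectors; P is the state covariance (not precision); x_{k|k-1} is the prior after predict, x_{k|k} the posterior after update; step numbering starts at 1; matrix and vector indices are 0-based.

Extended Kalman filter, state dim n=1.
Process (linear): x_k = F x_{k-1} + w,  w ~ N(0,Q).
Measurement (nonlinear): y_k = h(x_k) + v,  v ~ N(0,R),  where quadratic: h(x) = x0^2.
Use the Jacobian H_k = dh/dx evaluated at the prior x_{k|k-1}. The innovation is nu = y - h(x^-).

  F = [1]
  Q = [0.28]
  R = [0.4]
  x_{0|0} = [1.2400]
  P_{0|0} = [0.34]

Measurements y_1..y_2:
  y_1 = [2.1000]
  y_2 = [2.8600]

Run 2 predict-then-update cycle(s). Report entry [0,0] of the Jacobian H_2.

step 1: x^-=[1.2400]  P^-=[0.6200]  H_jac=[2.4800]  S=[4.2132]  K=[0.3649]  nu=[0.5624]  x^+=[1.4452]  P^+=[0.0589]
step 2: x^-=[1.4452]  P^-=[0.3389]  H_jac=[2.8905]  S=[3.2312]  K=[0.3031]  nu=[0.7713]  x^+=[1.6790]  P^+=[0.0419]

H_jac[0,0] = 2.8905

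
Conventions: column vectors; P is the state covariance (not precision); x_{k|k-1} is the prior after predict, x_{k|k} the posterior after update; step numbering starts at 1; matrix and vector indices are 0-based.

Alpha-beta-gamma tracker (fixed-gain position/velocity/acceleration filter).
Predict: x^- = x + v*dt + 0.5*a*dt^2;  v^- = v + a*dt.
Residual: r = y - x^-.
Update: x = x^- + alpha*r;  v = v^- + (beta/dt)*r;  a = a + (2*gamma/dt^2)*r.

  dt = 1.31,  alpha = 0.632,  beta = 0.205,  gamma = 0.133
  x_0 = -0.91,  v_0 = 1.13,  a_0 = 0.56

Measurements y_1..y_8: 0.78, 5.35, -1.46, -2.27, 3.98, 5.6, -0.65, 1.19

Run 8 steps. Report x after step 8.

step 1: x_pred=1.0508  r=-0.2708  x^+=0.8797  v^+=1.8212  a^+=0.5180
step 2: x_pred=3.7099  r=1.6401  x^+=4.7465  v^+=2.7565  a^+=0.7722
step 3: x_pred=9.0201  r=-10.4801  x^+=2.3967  v^+=2.1281  a^+=-0.8522
step 4: x_pred=4.4532  r=-6.7232  x^+=0.2042  v^+=-0.0404  a^+=-1.8943
step 5: x_pred=-1.4742  r=5.4542  x^+=1.9729  v^+=-1.6684  a^+=-1.0489
step 6: x_pred=-1.1128  r=6.7128  x^+=3.1297  v^+=-1.9920  a^+=-0.0084
step 7: x_pred=0.5129  r=-1.1629  x^+=-0.2220  v^+=-2.1850  a^+=-0.1887
step 8: x_pred=-3.2463  r=4.4363  x^+=-0.4426  v^+=-1.7379  a^+=0.4990

x_post = -0.4426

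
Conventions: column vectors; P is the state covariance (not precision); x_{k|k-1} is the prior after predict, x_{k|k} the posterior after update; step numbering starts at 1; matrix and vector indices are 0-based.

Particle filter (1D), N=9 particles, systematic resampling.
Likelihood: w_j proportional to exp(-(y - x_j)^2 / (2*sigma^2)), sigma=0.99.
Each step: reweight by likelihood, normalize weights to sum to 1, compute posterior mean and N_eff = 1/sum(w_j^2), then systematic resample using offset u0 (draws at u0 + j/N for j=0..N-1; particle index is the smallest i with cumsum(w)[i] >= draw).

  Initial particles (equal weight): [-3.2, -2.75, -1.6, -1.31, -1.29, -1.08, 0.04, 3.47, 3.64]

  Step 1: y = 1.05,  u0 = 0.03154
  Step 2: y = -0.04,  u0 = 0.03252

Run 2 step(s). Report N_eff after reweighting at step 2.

N_eff = 7.3079

step 1: w=[0.0001, 0.0007, 0.0301, 0.0631, 0.0662, 0.1069, 0.6430, 0.0545, 0.0353]  mean=0.0096  Neff=2.2812  idx=[3, 4, 5, 6, 6, 6, 6, 6, 7]
step 2: w=[0.0681, 0.0699, 0.0893, 0.1545, 0.1545, 0.1545, 0.1545, 0.1545, 0.0003]  mean=-0.2438  Neff=7.3079  idx=[0, 2, 3, 3, 4, 5, 6, 6, 7]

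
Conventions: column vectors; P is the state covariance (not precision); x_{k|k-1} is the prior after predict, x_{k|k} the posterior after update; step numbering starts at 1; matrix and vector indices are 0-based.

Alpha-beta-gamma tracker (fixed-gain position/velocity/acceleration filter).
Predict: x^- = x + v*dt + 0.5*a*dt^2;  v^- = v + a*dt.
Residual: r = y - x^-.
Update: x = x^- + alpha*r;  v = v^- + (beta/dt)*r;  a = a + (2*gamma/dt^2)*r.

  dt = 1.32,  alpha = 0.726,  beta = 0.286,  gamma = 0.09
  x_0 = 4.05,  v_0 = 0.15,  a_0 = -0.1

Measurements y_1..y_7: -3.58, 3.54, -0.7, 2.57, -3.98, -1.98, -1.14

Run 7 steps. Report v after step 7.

v_post = -0.1030

step 1: x_pred=4.1609  r=-7.7409  x^+=-1.4590  v^+=-1.6592  a^+=-0.8997
step 2: x_pred=-4.4329  r=7.9729  x^+=1.3554  v^+=-1.1193  a^+=-0.0760
step 3: x_pred=-0.1883  r=-0.5117  x^+=-0.5598  v^+=-1.3305  a^+=-0.1289
step 4: x_pred=-2.4284  r=4.9984  x^+=1.2004  v^+=-0.4177  a^+=0.3875
step 5: x_pred=0.9867  r=-4.9667  x^+=-2.6191  v^+=-0.9823  a^+=-0.1256
step 6: x_pred=-4.0252  r=2.0452  x^+=-2.5404  v^+=-0.7050  a^+=0.0857
step 7: x_pred=-3.3964  r=2.2564  x^+=-1.7582  v^+=-0.1030  a^+=0.3188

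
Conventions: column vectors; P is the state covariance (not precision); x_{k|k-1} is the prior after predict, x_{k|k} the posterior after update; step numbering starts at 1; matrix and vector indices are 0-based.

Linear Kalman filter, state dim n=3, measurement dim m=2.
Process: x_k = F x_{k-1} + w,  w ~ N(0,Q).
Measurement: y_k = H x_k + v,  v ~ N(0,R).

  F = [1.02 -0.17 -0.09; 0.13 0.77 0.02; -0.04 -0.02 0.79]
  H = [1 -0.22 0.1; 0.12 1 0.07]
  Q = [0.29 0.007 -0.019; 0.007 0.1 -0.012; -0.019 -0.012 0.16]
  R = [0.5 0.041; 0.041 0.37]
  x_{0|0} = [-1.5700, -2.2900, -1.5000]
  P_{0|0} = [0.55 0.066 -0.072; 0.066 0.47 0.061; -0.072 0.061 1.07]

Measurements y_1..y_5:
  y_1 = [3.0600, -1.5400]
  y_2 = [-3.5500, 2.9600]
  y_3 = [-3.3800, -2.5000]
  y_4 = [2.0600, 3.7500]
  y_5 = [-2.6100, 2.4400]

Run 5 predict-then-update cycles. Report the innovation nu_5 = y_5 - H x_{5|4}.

step 1: x^-=[-1.0771, -1.9974, -1.0764]  P^-=[0.8767 0.0618 -0.1832; 0.0618 0.4031 0.0223; -0.1832 0.0223 0.8316]  S=[1.3397 0.1104; 0.1104 0.8047]  K=[0.6218 0.1063; -0.0613 0.5205; -0.0853 0.0845]  nu=[3.8053, 0.6620]  x^+=[1.3594, -1.8860, -1.3450]  P^+=[0.3350 0.0333 -0.1242; 0.0333 0.1871 -0.0146; -0.1242 -0.0146 0.8177]
step 2: x^-=[1.8283, -1.3024, -1.0792]  P^-=[0.6614 0.0509 -0.1892; 0.0509 0.2225 -0.0263; -0.1892 -0.0263 0.6793]  S=[1.1199 0.1080; 0.1080 0.6107]  K=[0.5547 0.0935; -0.0371 0.3779; -0.1047 0.0161]  nu=[-5.5569, 4.1186]  x^+=[-0.8688, 0.4598, -0.4314]  P^+=[0.3003 0.0301 -0.1250; 0.0301 0.1368 -0.0300; -0.1250 -0.0300 0.6672]
step 3: x^-=[-0.9255, 0.2325, -0.3153]  P^-=[0.6234 0.0518 -0.1758; 0.0518 0.1909 -0.0371; -0.1758 -0.0371 0.5858]  S=[1.0822 0.1107; 0.1107 0.5770]  K=[0.5396 0.0944; -0.0295 0.3427; -0.0997 -0.0107]  nu=[-2.3718, -2.5993]  x^+=[-2.4509, -0.5885, -0.0510]  P^+=[0.2918 0.0301 -0.1153; 0.0301 0.1244 -0.0344; -0.1153 -0.0344 0.5748]
step 4: x^-=[-2.3953, -0.7728, 0.0695]  P^-=[0.6116 0.0529 -0.1606; 0.0529 0.1833 -0.0401; -0.1606 -0.0401 0.5277]  S=[1.0721 0.1127; 0.1127 0.5691]  K=[0.5345 0.0963; -0.0271 0.3337; -0.0901 -0.0215]  nu=[4.2783, 4.8053]  x^+=[0.3541, 0.7147, -0.4191]  P^+=[0.2884 0.0303 -0.1055; 0.0303 0.1212 -0.0353; -0.1055 -0.0353 0.5183]
step 5: x^-=[0.2774, 0.5880, -0.3595]  P^-=[0.6055 0.0532 -0.1483; 0.0532 0.1814 -0.0404; -0.1483 -0.0404 0.4918]  S=[1.0679 0.1135; 0.1135 0.5671]  K=[0.5318 0.0973; -0.0265 0.3314; -0.0818 -0.0255]  nu=[-2.7221, 1.8439]  x^+=[-0.9909, 1.2711, -0.1839]  P^+=[0.2864 0.0303 -0.0980; 0.0303 0.1203 -0.0349; -0.0980 -0.0349 0.4838]

innov = [-2.7221, 1.8439]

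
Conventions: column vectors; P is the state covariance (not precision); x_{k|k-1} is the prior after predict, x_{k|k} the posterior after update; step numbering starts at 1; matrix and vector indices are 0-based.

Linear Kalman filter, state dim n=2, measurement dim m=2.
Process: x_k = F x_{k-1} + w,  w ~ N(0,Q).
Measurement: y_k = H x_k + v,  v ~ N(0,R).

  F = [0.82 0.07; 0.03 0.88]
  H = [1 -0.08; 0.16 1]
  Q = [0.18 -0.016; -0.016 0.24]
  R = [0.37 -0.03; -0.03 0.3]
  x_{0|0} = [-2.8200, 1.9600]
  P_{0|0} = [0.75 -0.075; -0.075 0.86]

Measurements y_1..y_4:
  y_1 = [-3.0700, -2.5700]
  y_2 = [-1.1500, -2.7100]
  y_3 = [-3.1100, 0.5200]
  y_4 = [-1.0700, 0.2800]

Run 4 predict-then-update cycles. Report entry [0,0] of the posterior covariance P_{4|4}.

P_post[0,0] = 0.1586

step 1: x^-=[-2.1752, 1.6402]  P^-=[0.6799 0.0011; 0.0011 0.9027]  S=[1.0555 0.0077; 0.0077 1.2205]  K=[0.6434 0.0860; -0.0727 0.7402]  nu=[-0.7636, -3.8622]  x^+=[-2.9987, -1.1632]  P^+=[0.2330 -0.0308; -0.0308 0.2292]
step 2: x^-=[-2.5404, -1.1136]  P^-=[0.3343 -0.0184; -0.0184 0.4161]  S=[0.7099 -0.0280; -0.0280 0.7187]  K=[0.4756 0.0673; -0.0503 0.5728]  nu=[1.3013, -1.1900]  x^+=[-2.0015, -1.8606]  P^+=[0.1722 -0.0216; -0.0216 0.1768]
step 3: x^-=[-1.7715, -1.6974]  P^-=[0.2942 -0.0165; -0.0165 0.3759]  S=[0.6692 -0.0293; -0.0293 0.6782]  K=[0.4444 0.0642; -0.0456 0.5485]  nu=[-1.4743, 2.5008]  x^+=[-2.2660, -0.2585]  P^+=[0.1609 -0.0198; -0.0198 0.1691]
step 4: x^-=[-1.8762, -0.2955]  P^-=[0.2867 -0.0160; -0.0160 0.3700]  S=[0.6617 -0.0295; -0.0295 0.6723]  K=[0.4381 0.0637; -0.0446 0.5447]  nu=[0.7826, 0.8757]  x^+=[-1.4775, 0.1466]  P^+=[0.1586 -0.0194; -0.0194 0.1678]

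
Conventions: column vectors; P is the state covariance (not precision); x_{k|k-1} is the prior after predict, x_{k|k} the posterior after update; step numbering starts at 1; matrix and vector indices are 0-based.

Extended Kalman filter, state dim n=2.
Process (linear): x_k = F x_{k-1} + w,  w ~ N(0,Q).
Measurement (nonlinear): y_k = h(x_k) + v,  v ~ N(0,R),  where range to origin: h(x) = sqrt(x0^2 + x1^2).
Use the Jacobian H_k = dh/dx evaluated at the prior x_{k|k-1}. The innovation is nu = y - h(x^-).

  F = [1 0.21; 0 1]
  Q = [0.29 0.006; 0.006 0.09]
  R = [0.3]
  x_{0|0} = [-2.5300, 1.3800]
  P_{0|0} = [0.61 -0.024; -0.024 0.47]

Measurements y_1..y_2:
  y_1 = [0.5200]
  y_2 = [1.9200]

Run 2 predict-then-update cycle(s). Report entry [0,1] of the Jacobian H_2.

H_jac[0,1] = 0.8548

step 1: x^-=[-2.2402, 1.3800]  P^-=[0.9106 0.0807; 0.0807 0.5600]  H_jac=[-0.8514 0.5245]  S=[1.0421]  K=[-0.7034; 0.2159]  nu=[-2.1111]  x^+=[-0.7552, 0.9242]  P^+=[0.3950 0.2390; 0.2390 0.5114]
step 2: x^-=[-0.5612, 0.9242]  P^-=[0.8080 0.3524; 0.3524 0.6014]  H_jac=[-0.5190 0.8548]  S=[0.6444]  K=[-0.1834; 0.5139]  nu=[0.8388]  x^+=[-0.7150, 1.3553]  P^+=[0.7863 0.4131; 0.4131 0.4312]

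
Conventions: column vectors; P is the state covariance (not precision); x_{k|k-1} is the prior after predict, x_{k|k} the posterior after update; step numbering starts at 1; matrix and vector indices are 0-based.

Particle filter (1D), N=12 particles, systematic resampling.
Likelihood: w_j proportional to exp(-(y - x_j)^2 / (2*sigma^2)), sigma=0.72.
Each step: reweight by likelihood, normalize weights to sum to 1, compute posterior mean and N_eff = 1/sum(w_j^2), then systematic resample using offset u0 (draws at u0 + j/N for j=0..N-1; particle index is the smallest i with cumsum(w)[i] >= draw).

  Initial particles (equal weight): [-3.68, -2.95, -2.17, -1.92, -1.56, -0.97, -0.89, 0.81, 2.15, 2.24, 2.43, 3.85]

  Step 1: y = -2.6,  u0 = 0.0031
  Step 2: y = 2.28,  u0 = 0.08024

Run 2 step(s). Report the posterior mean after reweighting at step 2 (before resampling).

step 1: w=[0.1021, 0.2795, 0.2632, 0.2014, 0.1108, 0.0243, 0.0187, 0.0000, 0.0000, 0.0000, 0.0000, 0.0000]  mean=-2.3712  Neff=4.7262  idx=[0, 0, 1, 1, 1, 2, 2, 2, 3, 3, 3, 4]
step 2: w=[0.0000, 0.0000, 0.0000, 0.0000, 0.0000, 0.0063, 0.0063, 0.0063, 0.0508, 0.0508, 0.0508, 0.8286]  mean=-1.6264  Neff=1.4399  idx=[9, 10, 11, 11, 11, 11, 11, 11, 11, 11, 11, 11]

post_mean = -1.6264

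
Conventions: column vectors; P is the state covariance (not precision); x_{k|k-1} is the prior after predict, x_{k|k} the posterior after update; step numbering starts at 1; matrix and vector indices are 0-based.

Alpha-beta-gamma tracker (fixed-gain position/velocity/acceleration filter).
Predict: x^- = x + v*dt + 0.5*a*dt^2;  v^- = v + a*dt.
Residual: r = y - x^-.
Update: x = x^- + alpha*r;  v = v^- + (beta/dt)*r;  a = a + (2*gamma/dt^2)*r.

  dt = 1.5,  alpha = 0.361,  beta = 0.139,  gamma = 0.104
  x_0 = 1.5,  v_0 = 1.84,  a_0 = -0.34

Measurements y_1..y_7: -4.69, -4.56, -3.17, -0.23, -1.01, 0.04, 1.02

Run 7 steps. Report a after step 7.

a_post = 3.2090

step 1: x_pred=3.8775  r=-8.5675  x^+=0.7846  v^+=0.5361  a^+=-1.1320
step 2: x_pred=0.3152  r=-4.8752  x^+=-1.4447  v^+=-1.6137  a^+=-1.5827
step 3: x_pred=-5.6459  r=2.4759  x^+=-4.7521  v^+=-3.7583  a^+=-1.3538
step 4: x_pred=-11.9126  r=11.6826  x^+=-7.6952  v^+=-4.7065  a^+=-0.2738
step 5: x_pred=-15.0630  r=14.0530  x^+=-9.9899  v^+=-3.8150  a^+=1.0253
step 6: x_pred=-14.5589  r=14.5989  x^+=-9.2887  v^+=-0.9242  a^+=2.3749
step 7: x_pred=-8.0033  r=9.0233  x^+=-4.7459  v^+=3.4743  a^+=3.2090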